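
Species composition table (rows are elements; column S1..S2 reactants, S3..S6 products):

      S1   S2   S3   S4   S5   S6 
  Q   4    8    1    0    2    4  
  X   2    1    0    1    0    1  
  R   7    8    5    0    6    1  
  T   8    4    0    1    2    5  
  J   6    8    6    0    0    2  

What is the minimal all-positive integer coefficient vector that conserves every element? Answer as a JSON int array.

Coefficients: [3, 2, 4, 3, 2, 5]

Q: 3·4+2·8 = 28 | 4·1+3·0+2·2+5·4 = 28
X: 3·2+2·1 = 8 | 4·0+3·1+2·0+5·1 = 8
R: 3·7+2·8 = 37 | 4·5+3·0+2·6+5·1 = 37
T: 3·8+2·4 = 32 | 4·0+3·1+2·2+5·5 = 32
J: 3·6+2·8 = 34 | 4·6+3·0+2·0+5·2 = 34
gcd(3,2,4,3,2,5) = 1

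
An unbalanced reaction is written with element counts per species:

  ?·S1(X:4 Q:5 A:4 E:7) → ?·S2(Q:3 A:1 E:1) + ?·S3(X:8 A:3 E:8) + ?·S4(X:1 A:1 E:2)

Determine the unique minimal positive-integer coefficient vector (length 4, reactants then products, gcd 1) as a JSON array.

Coefficients: [3, 5, 1, 4]

X: 3·4 = 12 | 5·0+1·8+4·1 = 12
Q: 3·5 = 15 | 5·3+1·0+4·0 = 15
A: 3·4 = 12 | 5·1+1·3+4·1 = 12
E: 3·7 = 21 | 5·1+1·8+4·2 = 21
gcd(3,5,1,4) = 1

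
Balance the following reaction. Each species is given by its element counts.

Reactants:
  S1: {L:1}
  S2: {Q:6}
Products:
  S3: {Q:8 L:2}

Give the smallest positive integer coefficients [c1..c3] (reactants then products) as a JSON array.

Q: 6·0+4·6 = 24 | 3·8 = 24
L: 6·1+4·0 = 6 | 3·2 = 6
gcd(6,4,3) = 1

Coefficients: [6, 4, 3]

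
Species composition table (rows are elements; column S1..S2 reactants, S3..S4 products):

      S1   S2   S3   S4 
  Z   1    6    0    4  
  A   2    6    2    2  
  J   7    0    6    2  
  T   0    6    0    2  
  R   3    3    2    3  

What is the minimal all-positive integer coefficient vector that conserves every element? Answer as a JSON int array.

Z: 6·1+1·6 = 12 | 6·0+3·4 = 12
A: 6·2+1·6 = 18 | 6·2+3·2 = 18
J: 6·7+1·0 = 42 | 6·6+3·2 = 42
T: 6·0+1·6 = 6 | 6·0+3·2 = 6
R: 6·3+1·3 = 21 | 6·2+3·3 = 21
gcd(6,1,6,3) = 1

Coefficients: [6, 1, 6, 3]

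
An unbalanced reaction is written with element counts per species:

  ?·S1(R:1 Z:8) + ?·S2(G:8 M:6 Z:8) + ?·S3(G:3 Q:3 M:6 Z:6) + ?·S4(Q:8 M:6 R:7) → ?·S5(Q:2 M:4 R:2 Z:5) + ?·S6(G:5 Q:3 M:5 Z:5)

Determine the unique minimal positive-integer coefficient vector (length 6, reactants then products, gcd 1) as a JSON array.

G: 1·0+1·8+4·3+1·0 = 20 | 4·0+4·5 = 20
Q: 1·0+1·0+4·3+1·8 = 20 | 4·2+4·3 = 20
M: 1·0+1·6+4·6+1·6 = 36 | 4·4+4·5 = 36
R: 1·1+1·0+4·0+1·7 = 8 | 4·2+4·0 = 8
Z: 1·8+1·8+4·6+1·0 = 40 | 4·5+4·5 = 40
gcd(1,1,4,1,4,4) = 1

Coefficients: [1, 1, 4, 1, 4, 4]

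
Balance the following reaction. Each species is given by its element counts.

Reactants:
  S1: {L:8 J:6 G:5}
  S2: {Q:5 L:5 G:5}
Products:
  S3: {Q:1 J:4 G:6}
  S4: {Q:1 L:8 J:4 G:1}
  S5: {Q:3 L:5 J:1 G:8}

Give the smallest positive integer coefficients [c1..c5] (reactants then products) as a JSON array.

Coefficients: [3, 2, 1, 3, 2]

Q: 3·0+2·5 = 10 | 1·1+3·1+2·3 = 10
L: 3·8+2·5 = 34 | 1·0+3·8+2·5 = 34
J: 3·6+2·0 = 18 | 1·4+3·4+2·1 = 18
G: 3·5+2·5 = 25 | 1·6+3·1+2·8 = 25
gcd(3,2,1,3,2) = 1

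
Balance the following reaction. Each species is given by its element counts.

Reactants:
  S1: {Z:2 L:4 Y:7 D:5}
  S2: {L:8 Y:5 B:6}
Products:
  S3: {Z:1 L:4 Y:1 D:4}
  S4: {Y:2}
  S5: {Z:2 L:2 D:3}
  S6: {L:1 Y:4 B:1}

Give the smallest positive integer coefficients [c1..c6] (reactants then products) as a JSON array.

Coefficients: [5, 1, 4, 6, 3, 6]

Z: 5·2+1·0 = 10 | 4·1+6·0+3·2+6·0 = 10
L: 5·4+1·8 = 28 | 4·4+6·0+3·2+6·1 = 28
Y: 5·7+1·5 = 40 | 4·1+6·2+3·0+6·4 = 40
B: 5·0+1·6 = 6 | 4·0+6·0+3·0+6·1 = 6
D: 5·5+1·0 = 25 | 4·4+6·0+3·3+6·0 = 25
gcd(5,1,4,6,3,6) = 1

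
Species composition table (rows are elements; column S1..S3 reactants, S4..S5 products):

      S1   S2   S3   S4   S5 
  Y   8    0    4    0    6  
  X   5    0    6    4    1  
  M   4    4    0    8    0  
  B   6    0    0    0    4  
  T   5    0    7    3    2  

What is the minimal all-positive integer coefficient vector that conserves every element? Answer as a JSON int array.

Coefficients: [4, 6, 1, 5, 6]

Y: 4·8+6·0+1·4 = 36 | 5·0+6·6 = 36
X: 4·5+6·0+1·6 = 26 | 5·4+6·1 = 26
M: 4·4+6·4+1·0 = 40 | 5·8+6·0 = 40
B: 4·6+6·0+1·0 = 24 | 5·0+6·4 = 24
T: 4·5+6·0+1·7 = 27 | 5·3+6·2 = 27
gcd(4,6,1,5,6) = 1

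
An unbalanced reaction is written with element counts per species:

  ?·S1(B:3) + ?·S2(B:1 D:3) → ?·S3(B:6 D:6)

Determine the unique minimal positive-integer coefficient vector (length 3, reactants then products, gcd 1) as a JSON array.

Coefficients: [4, 6, 3]

B: 4·3+6·1 = 18 | 3·6 = 18
D: 4·0+6·3 = 18 | 3·6 = 18
gcd(4,6,3) = 1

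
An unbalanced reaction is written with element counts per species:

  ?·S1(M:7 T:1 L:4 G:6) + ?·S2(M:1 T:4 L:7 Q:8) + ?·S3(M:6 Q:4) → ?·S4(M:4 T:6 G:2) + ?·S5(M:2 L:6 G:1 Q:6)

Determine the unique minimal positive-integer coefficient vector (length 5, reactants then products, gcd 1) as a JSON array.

M: 2·7+4·1+1·6 = 24 | 3·4+6·2 = 24
T: 2·1+4·4+1·0 = 18 | 3·6+6·0 = 18
L: 2·4+4·7+1·0 = 36 | 3·0+6·6 = 36
G: 2·6+4·0+1·0 = 12 | 3·2+6·1 = 12
Q: 2·0+4·8+1·4 = 36 | 3·0+6·6 = 36
gcd(2,4,1,3,6) = 1

Coefficients: [2, 4, 1, 3, 6]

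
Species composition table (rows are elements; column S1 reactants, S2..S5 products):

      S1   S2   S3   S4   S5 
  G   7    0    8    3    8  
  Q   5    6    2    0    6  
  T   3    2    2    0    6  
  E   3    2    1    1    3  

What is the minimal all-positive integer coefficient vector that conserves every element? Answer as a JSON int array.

Coefficients: [4, 2, 1, 4, 1]

G: 4·7 = 28 | 2·0+1·8+4·3+1·8 = 28
Q: 4·5 = 20 | 2·6+1·2+4·0+1·6 = 20
T: 4·3 = 12 | 2·2+1·2+4·0+1·6 = 12
E: 4·3 = 12 | 2·2+1·1+4·1+1·3 = 12
gcd(4,2,1,4,1) = 1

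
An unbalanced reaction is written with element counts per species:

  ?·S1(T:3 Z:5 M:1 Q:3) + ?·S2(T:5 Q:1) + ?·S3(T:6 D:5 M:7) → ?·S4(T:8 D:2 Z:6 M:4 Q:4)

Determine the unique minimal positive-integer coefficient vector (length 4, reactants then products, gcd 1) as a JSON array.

Coefficients: [6, 2, 2, 5]

T: 6·3+2·5+2·6 = 40 | 5·8 = 40
D: 6·0+2·0+2·5 = 10 | 5·2 = 10
Z: 6·5+2·0+2·0 = 30 | 5·6 = 30
M: 6·1+2·0+2·7 = 20 | 5·4 = 20
Q: 6·3+2·1+2·0 = 20 | 5·4 = 20
gcd(6,2,2,5) = 1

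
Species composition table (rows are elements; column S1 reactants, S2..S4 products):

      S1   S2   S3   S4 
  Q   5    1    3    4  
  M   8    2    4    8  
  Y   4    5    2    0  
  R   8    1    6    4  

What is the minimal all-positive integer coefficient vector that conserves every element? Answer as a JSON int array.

Coefficients: [5, 2, 5, 2]

Q: 5·5 = 25 | 2·1+5·3+2·4 = 25
M: 5·8 = 40 | 2·2+5·4+2·8 = 40
Y: 5·4 = 20 | 2·5+5·2+2·0 = 20
R: 5·8 = 40 | 2·1+5·6+2·4 = 40
gcd(5,2,5,2) = 1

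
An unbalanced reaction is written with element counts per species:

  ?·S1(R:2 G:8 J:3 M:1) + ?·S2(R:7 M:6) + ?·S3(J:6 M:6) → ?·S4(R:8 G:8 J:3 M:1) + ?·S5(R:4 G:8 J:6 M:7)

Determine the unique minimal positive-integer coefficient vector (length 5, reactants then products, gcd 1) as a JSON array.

Coefficients: [5, 2, 2, 1, 4]

R: 5·2+2·7+2·0 = 24 | 1·8+4·4 = 24
G: 5·8+2·0+2·0 = 40 | 1·8+4·8 = 40
J: 5·3+2·0+2·6 = 27 | 1·3+4·6 = 27
M: 5·1+2·6+2·6 = 29 | 1·1+4·7 = 29
gcd(5,2,2,1,4) = 1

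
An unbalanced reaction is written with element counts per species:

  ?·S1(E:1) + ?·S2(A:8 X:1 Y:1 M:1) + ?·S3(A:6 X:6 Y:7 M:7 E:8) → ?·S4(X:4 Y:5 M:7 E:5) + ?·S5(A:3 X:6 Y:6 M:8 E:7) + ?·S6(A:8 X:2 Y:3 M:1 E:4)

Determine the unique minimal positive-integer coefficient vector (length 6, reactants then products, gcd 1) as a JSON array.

Coefficients: [5, 2, 6, 1, 4, 5]

A: 5·0+2·8+6·6 = 52 | 1·0+4·3+5·8 = 52
X: 5·0+2·1+6·6 = 38 | 1·4+4·6+5·2 = 38
Y: 5·0+2·1+6·7 = 44 | 1·5+4·6+5·3 = 44
M: 5·0+2·1+6·7 = 44 | 1·7+4·8+5·1 = 44
E: 5·1+2·0+6·8 = 53 | 1·5+4·7+5·4 = 53
gcd(5,2,6,1,4,5) = 1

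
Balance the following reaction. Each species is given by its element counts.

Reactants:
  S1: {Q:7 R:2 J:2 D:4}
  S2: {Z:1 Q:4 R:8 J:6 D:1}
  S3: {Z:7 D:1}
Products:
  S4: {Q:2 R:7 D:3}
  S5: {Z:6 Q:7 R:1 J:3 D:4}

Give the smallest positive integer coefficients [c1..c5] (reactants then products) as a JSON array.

Z: 6·0+1·1+5·7 = 36 | 2·0+6·6 = 36
Q: 6·7+1·4+5·0 = 46 | 2·2+6·7 = 46
R: 6·2+1·8+5·0 = 20 | 2·7+6·1 = 20
J: 6·2+1·6+5·0 = 18 | 2·0+6·3 = 18
D: 6·4+1·1+5·1 = 30 | 2·3+6·4 = 30
gcd(6,1,5,2,6) = 1

Coefficients: [6, 1, 5, 2, 6]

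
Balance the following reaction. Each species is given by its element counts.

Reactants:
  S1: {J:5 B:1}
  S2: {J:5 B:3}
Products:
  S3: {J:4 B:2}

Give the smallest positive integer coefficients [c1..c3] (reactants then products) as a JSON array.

J: 1·5+3·5 = 20 | 5·4 = 20
B: 1·1+3·3 = 10 | 5·2 = 10
gcd(1,3,5) = 1

Coefficients: [1, 3, 5]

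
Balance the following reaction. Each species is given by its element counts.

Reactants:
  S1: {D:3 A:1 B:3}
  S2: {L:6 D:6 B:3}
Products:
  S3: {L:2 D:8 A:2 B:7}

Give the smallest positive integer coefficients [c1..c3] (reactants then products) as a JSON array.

Coefficients: [6, 1, 3]

L: 6·0+1·6 = 6 | 3·2 = 6
D: 6·3+1·6 = 24 | 3·8 = 24
A: 6·1+1·0 = 6 | 3·2 = 6
B: 6·3+1·3 = 21 | 3·7 = 21
gcd(6,1,3) = 1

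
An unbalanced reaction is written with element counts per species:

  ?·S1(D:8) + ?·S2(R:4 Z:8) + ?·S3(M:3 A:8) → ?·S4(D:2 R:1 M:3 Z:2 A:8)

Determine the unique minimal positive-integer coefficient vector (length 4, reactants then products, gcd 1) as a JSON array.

D: 1·8+1·0+4·0 = 8 | 4·2 = 8
R: 1·0+1·4+4·0 = 4 | 4·1 = 4
M: 1·0+1·0+4·3 = 12 | 4·3 = 12
Z: 1·0+1·8+4·0 = 8 | 4·2 = 8
A: 1·0+1·0+4·8 = 32 | 4·8 = 32
gcd(1,1,4,4) = 1

Coefficients: [1, 1, 4, 4]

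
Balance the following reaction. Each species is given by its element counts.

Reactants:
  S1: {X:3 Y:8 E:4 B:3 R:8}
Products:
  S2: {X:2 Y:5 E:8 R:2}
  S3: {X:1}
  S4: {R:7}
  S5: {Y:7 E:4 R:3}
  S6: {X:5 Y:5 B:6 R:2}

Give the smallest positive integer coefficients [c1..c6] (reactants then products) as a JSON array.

Coefficients: [6, 1, 1, 4, 4, 3]

X: 6·3 = 18 | 1·2+1·1+4·0+4·0+3·5 = 18
Y: 6·8 = 48 | 1·5+1·0+4·0+4·7+3·5 = 48
E: 6·4 = 24 | 1·8+1·0+4·0+4·4+3·0 = 24
B: 6·3 = 18 | 1·0+1·0+4·0+4·0+3·6 = 18
R: 6·8 = 48 | 1·2+1·0+4·7+4·3+3·2 = 48
gcd(6,1,1,4,4,3) = 1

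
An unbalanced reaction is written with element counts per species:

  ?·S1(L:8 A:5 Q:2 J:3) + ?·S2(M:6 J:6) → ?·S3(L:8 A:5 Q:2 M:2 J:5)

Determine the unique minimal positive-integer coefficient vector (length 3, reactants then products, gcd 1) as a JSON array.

Coefficients: [3, 1, 3]

L: 3·8+1·0 = 24 | 3·8 = 24
A: 3·5+1·0 = 15 | 3·5 = 15
Q: 3·2+1·0 = 6 | 3·2 = 6
M: 3·0+1·6 = 6 | 3·2 = 6
J: 3·3+1·6 = 15 | 3·5 = 15
gcd(3,1,3) = 1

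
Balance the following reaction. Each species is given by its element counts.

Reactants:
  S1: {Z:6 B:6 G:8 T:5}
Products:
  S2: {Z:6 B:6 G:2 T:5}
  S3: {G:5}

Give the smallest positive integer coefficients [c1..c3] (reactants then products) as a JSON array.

Z: 5·6 = 30 | 5·6+6·0 = 30
B: 5·6 = 30 | 5·6+6·0 = 30
G: 5·8 = 40 | 5·2+6·5 = 40
T: 5·5 = 25 | 5·5+6·0 = 25
gcd(5,5,6) = 1

Coefficients: [5, 5, 6]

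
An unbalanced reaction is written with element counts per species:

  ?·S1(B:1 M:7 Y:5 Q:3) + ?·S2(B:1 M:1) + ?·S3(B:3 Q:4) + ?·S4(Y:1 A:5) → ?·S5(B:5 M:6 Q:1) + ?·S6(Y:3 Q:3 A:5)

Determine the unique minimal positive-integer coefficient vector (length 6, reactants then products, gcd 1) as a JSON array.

B: 2·1+4·1+3·3+5·0 = 15 | 3·5+5·0 = 15
M: 2·7+4·1+3·0+5·0 = 18 | 3·6+5·0 = 18
Y: 2·5+4·0+3·0+5·1 = 15 | 3·0+5·3 = 15
Q: 2·3+4·0+3·4+5·0 = 18 | 3·1+5·3 = 18
A: 2·0+4·0+3·0+5·5 = 25 | 3·0+5·5 = 25
gcd(2,4,3,5,3,5) = 1

Coefficients: [2, 4, 3, 5, 3, 5]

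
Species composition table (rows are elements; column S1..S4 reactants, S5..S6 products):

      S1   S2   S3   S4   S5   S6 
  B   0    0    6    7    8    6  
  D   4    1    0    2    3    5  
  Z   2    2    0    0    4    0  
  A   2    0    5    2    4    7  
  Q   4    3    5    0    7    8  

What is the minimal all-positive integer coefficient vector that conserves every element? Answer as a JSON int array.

B: 4·0+6·0+5·6+4·7 = 58 | 5·8+3·6 = 58
D: 4·4+6·1+5·0+4·2 = 30 | 5·3+3·5 = 30
Z: 4·2+6·2+5·0+4·0 = 20 | 5·4+3·0 = 20
A: 4·2+6·0+5·5+4·2 = 41 | 5·4+3·7 = 41
Q: 4·4+6·3+5·5+4·0 = 59 | 5·7+3·8 = 59
gcd(4,6,5,4,5,3) = 1

Coefficients: [4, 6, 5, 4, 5, 3]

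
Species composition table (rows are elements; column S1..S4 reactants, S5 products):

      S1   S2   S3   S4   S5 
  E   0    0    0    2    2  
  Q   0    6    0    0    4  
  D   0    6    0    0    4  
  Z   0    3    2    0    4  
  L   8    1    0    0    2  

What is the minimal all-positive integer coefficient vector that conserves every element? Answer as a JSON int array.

Coefficients: [1, 4, 6, 6, 6]

E: 1·0+4·0+6·0+6·2 = 12 | 6·2 = 12
Q: 1·0+4·6+6·0+6·0 = 24 | 6·4 = 24
D: 1·0+4·6+6·0+6·0 = 24 | 6·4 = 24
Z: 1·0+4·3+6·2+6·0 = 24 | 6·4 = 24
L: 1·8+4·1+6·0+6·0 = 12 | 6·2 = 12
gcd(1,4,6,6,6) = 1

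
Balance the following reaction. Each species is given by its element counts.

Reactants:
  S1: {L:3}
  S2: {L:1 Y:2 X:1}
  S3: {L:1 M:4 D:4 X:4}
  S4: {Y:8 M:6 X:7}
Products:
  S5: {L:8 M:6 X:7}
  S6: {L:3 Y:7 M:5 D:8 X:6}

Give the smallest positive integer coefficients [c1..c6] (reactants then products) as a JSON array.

Coefficients: [5, 3, 4, 1, 2, 2]

L: 5·3+3·1+4·1+1·0 = 22 | 2·8+2·3 = 22
Y: 5·0+3·2+4·0+1·8 = 14 | 2·0+2·7 = 14
M: 5·0+3·0+4·4+1·6 = 22 | 2·6+2·5 = 22
D: 5·0+3·0+4·4+1·0 = 16 | 2·0+2·8 = 16
X: 5·0+3·1+4·4+1·7 = 26 | 2·7+2·6 = 26
gcd(5,3,4,1,2,2) = 1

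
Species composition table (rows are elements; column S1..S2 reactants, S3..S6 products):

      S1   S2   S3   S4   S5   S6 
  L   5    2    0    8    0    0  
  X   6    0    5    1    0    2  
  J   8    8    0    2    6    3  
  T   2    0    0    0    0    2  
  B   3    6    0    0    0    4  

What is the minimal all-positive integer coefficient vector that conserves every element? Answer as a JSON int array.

L: 6·5+1·2 = 32 | 4·0+4·8+5·0+6·0 = 32
X: 6·6+1·0 = 36 | 4·5+4·1+5·0+6·2 = 36
J: 6·8+1·8 = 56 | 4·0+4·2+5·6+6·3 = 56
T: 6·2+1·0 = 12 | 4·0+4·0+5·0+6·2 = 12
B: 6·3+1·6 = 24 | 4·0+4·0+5·0+6·4 = 24
gcd(6,1,4,4,5,6) = 1

Coefficients: [6, 1, 4, 4, 5, 6]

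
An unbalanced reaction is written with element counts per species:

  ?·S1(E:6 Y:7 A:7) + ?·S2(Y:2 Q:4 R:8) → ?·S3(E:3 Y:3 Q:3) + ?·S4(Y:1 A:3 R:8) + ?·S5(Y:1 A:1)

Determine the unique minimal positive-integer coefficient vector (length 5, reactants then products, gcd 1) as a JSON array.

E: 2·6+3·0 = 12 | 4·3+3·0+5·0 = 12
Y: 2·7+3·2 = 20 | 4·3+3·1+5·1 = 20
Q: 2·0+3·4 = 12 | 4·3+3·0+5·0 = 12
A: 2·7+3·0 = 14 | 4·0+3·3+5·1 = 14
R: 2·0+3·8 = 24 | 4·0+3·8+5·0 = 24
gcd(2,3,4,3,5) = 1

Coefficients: [2, 3, 4, 3, 5]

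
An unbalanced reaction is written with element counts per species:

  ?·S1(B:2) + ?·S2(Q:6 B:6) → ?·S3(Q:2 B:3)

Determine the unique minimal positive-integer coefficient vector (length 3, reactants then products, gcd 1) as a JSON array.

Q: 3·0+2·6 = 12 | 6·2 = 12
B: 3·2+2·6 = 18 | 6·3 = 18
gcd(3,2,6) = 1

Coefficients: [3, 2, 6]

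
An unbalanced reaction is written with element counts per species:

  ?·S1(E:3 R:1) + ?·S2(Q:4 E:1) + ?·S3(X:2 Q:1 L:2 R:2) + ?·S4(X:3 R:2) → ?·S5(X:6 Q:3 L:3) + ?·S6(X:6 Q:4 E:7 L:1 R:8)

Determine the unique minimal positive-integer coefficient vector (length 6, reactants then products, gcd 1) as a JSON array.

Coefficients: [6, 3, 3, 6, 1, 3]

X: 6·0+3·0+3·2+6·3 = 24 | 1·6+3·6 = 24
Q: 6·0+3·4+3·1+6·0 = 15 | 1·3+3·4 = 15
E: 6·3+3·1+3·0+6·0 = 21 | 1·0+3·7 = 21
L: 6·0+3·0+3·2+6·0 = 6 | 1·3+3·1 = 6
R: 6·1+3·0+3·2+6·2 = 24 | 1·0+3·8 = 24
gcd(6,3,3,6,1,3) = 1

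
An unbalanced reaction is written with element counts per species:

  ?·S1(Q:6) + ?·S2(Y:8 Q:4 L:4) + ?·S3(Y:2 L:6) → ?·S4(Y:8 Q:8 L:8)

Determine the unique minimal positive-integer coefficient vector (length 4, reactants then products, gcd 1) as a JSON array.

Y: 4·0+4·8+4·2 = 40 | 5·8 = 40
Q: 4·6+4·4+4·0 = 40 | 5·8 = 40
L: 4·0+4·4+4·6 = 40 | 5·8 = 40
gcd(4,4,4,5) = 1

Coefficients: [4, 4, 4, 5]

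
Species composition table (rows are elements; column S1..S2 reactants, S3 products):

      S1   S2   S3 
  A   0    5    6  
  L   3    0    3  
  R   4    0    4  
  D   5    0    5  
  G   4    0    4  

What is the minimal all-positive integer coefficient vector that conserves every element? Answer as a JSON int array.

A: 5·0+6·5 = 30 | 5·6 = 30
L: 5·3+6·0 = 15 | 5·3 = 15
R: 5·4+6·0 = 20 | 5·4 = 20
D: 5·5+6·0 = 25 | 5·5 = 25
G: 5·4+6·0 = 20 | 5·4 = 20
gcd(5,6,5) = 1

Coefficients: [5, 6, 5]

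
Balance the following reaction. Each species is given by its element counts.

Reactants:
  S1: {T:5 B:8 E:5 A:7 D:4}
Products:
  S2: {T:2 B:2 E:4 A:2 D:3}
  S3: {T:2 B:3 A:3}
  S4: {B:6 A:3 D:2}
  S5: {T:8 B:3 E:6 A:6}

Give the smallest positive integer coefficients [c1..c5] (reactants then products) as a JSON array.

Coefficients: [6, 6, 5, 3, 1]

T: 6·5 = 30 | 6·2+5·2+3·0+1·8 = 30
B: 6·8 = 48 | 6·2+5·3+3·6+1·3 = 48
E: 6·5 = 30 | 6·4+5·0+3·0+1·6 = 30
A: 6·7 = 42 | 6·2+5·3+3·3+1·6 = 42
D: 6·4 = 24 | 6·3+5·0+3·2+1·0 = 24
gcd(6,6,5,3,1) = 1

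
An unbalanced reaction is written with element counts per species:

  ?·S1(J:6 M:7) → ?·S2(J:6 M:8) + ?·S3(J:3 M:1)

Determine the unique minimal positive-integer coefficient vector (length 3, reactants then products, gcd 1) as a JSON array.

J: 6·6 = 36 | 5·6+2·3 = 36
M: 6·7 = 42 | 5·8+2·1 = 42
gcd(6,5,2) = 1

Coefficients: [6, 5, 2]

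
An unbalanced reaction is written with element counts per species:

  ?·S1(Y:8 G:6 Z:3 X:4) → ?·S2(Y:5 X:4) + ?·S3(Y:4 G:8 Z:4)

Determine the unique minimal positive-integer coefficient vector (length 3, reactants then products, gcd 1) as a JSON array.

Coefficients: [4, 4, 3]

Y: 4·8 = 32 | 4·5+3·4 = 32
G: 4·6 = 24 | 4·0+3·8 = 24
Z: 4·3 = 12 | 4·0+3·4 = 12
X: 4·4 = 16 | 4·4+3·0 = 16
gcd(4,4,3) = 1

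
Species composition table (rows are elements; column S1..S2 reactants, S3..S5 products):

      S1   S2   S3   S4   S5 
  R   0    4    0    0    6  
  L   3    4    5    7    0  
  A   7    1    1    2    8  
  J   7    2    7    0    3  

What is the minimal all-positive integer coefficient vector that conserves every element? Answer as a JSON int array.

R: 5·0+6·4 = 24 | 5·0+2·0+4·6 = 24
L: 5·3+6·4 = 39 | 5·5+2·7+4·0 = 39
A: 5·7+6·1 = 41 | 5·1+2·2+4·8 = 41
J: 5·7+6·2 = 47 | 5·7+2·0+4·3 = 47
gcd(5,6,5,2,4) = 1

Coefficients: [5, 6, 5, 2, 4]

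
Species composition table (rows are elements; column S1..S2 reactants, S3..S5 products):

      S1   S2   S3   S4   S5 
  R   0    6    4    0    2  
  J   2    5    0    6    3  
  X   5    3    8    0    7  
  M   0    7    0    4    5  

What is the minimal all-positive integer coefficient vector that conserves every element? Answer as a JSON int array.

Coefficients: [6, 3, 4, 4, 1]

R: 6·0+3·6 = 18 | 4·4+4·0+1·2 = 18
J: 6·2+3·5 = 27 | 4·0+4·6+1·3 = 27
X: 6·5+3·3 = 39 | 4·8+4·0+1·7 = 39
M: 6·0+3·7 = 21 | 4·0+4·4+1·5 = 21
gcd(6,3,4,4,1) = 1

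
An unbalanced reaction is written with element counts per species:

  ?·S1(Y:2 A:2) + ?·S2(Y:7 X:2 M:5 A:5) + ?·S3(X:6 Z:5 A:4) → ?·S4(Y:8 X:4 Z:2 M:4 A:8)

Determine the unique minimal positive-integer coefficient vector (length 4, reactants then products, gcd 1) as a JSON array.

Y: 6·2+4·7+2·0 = 40 | 5·8 = 40
X: 6·0+4·2+2·6 = 20 | 5·4 = 20
Z: 6·0+4·0+2·5 = 10 | 5·2 = 10
M: 6·0+4·5+2·0 = 20 | 5·4 = 20
A: 6·2+4·5+2·4 = 40 | 5·8 = 40
gcd(6,4,2,5) = 1

Coefficients: [6, 4, 2, 5]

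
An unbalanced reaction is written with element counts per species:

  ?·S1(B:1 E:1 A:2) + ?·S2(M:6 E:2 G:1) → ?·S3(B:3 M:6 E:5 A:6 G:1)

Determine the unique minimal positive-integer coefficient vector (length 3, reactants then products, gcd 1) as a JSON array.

B: 3·1+1·0 = 3 | 1·3 = 3
M: 3·0+1·6 = 6 | 1·6 = 6
E: 3·1+1·2 = 5 | 1·5 = 5
A: 3·2+1·0 = 6 | 1·6 = 6
G: 3·0+1·1 = 1 | 1·1 = 1
gcd(3,1,1) = 1

Coefficients: [3, 1, 1]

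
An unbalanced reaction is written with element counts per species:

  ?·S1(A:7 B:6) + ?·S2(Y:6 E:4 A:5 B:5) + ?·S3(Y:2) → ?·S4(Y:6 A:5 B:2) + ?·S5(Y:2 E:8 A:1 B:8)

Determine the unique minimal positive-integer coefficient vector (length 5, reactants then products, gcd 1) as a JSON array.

Y: 1·0+4·6+5·2 = 34 | 5·6+2·2 = 34
E: 1·0+4·4+5·0 = 16 | 5·0+2·8 = 16
A: 1·7+4·5+5·0 = 27 | 5·5+2·1 = 27
B: 1·6+4·5+5·0 = 26 | 5·2+2·8 = 26
gcd(1,4,5,5,2) = 1

Coefficients: [1, 4, 5, 5, 2]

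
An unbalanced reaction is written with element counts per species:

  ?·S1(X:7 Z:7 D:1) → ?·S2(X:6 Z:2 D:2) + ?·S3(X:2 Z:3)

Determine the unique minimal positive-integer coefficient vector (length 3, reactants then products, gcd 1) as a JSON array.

Coefficients: [2, 1, 4]

X: 2·7 = 14 | 1·6+4·2 = 14
Z: 2·7 = 14 | 1·2+4·3 = 14
D: 2·1 = 2 | 1·2+4·0 = 2
gcd(2,1,4) = 1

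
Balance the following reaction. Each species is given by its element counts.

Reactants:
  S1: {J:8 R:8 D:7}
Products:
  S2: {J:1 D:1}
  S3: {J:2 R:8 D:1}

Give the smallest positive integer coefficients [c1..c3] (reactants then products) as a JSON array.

J: 1·8 = 8 | 6·1+1·2 = 8
R: 1·8 = 8 | 6·0+1·8 = 8
D: 1·7 = 7 | 6·1+1·1 = 7
gcd(1,6,1) = 1

Coefficients: [1, 6, 1]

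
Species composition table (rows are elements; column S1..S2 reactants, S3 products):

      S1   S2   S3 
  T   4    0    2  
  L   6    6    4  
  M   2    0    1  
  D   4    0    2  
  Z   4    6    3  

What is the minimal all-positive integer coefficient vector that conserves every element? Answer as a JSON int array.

T: 3·4+1·0 = 12 | 6·2 = 12
L: 3·6+1·6 = 24 | 6·4 = 24
M: 3·2+1·0 = 6 | 6·1 = 6
D: 3·4+1·0 = 12 | 6·2 = 12
Z: 3·4+1·6 = 18 | 6·3 = 18
gcd(3,1,6) = 1

Coefficients: [3, 1, 6]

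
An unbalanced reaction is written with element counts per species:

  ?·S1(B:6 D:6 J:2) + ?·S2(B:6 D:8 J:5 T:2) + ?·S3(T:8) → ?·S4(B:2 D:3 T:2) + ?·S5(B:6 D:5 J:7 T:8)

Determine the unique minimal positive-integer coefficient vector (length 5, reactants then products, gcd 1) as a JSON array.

Coefficients: [2, 2, 3, 6, 2]

B: 2·6+2·6+3·0 = 24 | 6·2+2·6 = 24
D: 2·6+2·8+3·0 = 28 | 6·3+2·5 = 28
J: 2·2+2·5+3·0 = 14 | 6·0+2·7 = 14
T: 2·0+2·2+3·8 = 28 | 6·2+2·8 = 28
gcd(2,2,3,6,2) = 1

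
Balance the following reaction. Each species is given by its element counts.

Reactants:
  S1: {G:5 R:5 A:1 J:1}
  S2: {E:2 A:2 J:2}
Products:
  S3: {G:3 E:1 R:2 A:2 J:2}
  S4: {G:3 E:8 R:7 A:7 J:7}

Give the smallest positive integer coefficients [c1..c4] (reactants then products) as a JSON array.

Coefficients: [3, 6, 4, 1]

G: 3·5+6·0 = 15 | 4·3+1·3 = 15
E: 3·0+6·2 = 12 | 4·1+1·8 = 12
R: 3·5+6·0 = 15 | 4·2+1·7 = 15
A: 3·1+6·2 = 15 | 4·2+1·7 = 15
J: 3·1+6·2 = 15 | 4·2+1·7 = 15
gcd(3,6,4,1) = 1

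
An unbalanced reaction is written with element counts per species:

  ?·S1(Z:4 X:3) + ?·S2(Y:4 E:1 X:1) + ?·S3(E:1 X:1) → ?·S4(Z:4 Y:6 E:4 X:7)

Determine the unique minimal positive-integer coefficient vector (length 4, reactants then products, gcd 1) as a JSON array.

Z: 2·4+3·0+5·0 = 8 | 2·4 = 8
Y: 2·0+3·4+5·0 = 12 | 2·6 = 12
E: 2·0+3·1+5·1 = 8 | 2·4 = 8
X: 2·3+3·1+5·1 = 14 | 2·7 = 14
gcd(2,3,5,2) = 1

Coefficients: [2, 3, 5, 2]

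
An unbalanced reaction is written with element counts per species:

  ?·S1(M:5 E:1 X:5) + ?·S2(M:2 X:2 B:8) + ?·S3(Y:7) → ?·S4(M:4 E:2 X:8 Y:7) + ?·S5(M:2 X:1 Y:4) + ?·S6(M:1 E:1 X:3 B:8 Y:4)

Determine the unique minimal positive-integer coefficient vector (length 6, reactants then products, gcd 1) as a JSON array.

M: 3·5+1·2+5·0 = 17 | 1·4+6·2+1·1 = 17
E: 3·1+1·0+5·0 = 3 | 1·2+6·0+1·1 = 3
X: 3·5+1·2+5·0 = 17 | 1·8+6·1+1·3 = 17
B: 3·0+1·8+5·0 = 8 | 1·0+6·0+1·8 = 8
Y: 3·0+1·0+5·7 = 35 | 1·7+6·4+1·4 = 35
gcd(3,1,5,1,6,1) = 1

Coefficients: [3, 1, 5, 1, 6, 1]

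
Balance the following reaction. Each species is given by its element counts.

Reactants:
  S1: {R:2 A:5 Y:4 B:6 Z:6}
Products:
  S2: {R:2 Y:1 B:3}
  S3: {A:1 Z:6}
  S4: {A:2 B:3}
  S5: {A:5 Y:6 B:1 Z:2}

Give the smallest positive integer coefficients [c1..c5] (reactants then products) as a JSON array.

Coefficients: [6, 6, 5, 5, 3]

R: 6·2 = 12 | 6·2+5·0+5·0+3·0 = 12
A: 6·5 = 30 | 6·0+5·1+5·2+3·5 = 30
Y: 6·4 = 24 | 6·1+5·0+5·0+3·6 = 24
B: 6·6 = 36 | 6·3+5·0+5·3+3·1 = 36
Z: 6·6 = 36 | 6·0+5·6+5·0+3·2 = 36
gcd(6,6,5,5,3) = 1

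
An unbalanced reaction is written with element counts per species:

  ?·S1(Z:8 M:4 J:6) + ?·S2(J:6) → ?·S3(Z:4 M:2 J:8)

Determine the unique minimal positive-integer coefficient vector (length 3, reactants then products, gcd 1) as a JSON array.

Z: 3·8+5·0 = 24 | 6·4 = 24
M: 3·4+5·0 = 12 | 6·2 = 12
J: 3·6+5·6 = 48 | 6·8 = 48
gcd(3,5,6) = 1

Coefficients: [3, 5, 6]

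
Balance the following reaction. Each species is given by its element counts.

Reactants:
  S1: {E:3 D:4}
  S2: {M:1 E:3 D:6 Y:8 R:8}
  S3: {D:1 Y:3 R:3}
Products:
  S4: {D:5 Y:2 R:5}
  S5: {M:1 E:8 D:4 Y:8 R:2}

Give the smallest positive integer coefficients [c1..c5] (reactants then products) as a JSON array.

M: 5·0+3·1+4·0 = 3 | 6·0+3·1 = 3
E: 5·3+3·3+4·0 = 24 | 6·0+3·8 = 24
D: 5·4+3·6+4·1 = 42 | 6·5+3·4 = 42
Y: 5·0+3·8+4·3 = 36 | 6·2+3·8 = 36
R: 5·0+3·8+4·3 = 36 | 6·5+3·2 = 36
gcd(5,3,4,6,3) = 1

Coefficients: [5, 3, 4, 6, 3]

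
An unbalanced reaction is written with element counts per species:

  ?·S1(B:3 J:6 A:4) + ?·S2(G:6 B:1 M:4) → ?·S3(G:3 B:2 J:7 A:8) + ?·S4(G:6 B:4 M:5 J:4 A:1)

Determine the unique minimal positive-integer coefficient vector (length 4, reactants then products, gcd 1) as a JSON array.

G: 5·0+5·6 = 30 | 2·3+4·6 = 30
B: 5·3+5·1 = 20 | 2·2+4·4 = 20
M: 5·0+5·4 = 20 | 2·0+4·5 = 20
J: 5·6+5·0 = 30 | 2·7+4·4 = 30
A: 5·4+5·0 = 20 | 2·8+4·1 = 20
gcd(5,5,2,4) = 1

Coefficients: [5, 5, 2, 4]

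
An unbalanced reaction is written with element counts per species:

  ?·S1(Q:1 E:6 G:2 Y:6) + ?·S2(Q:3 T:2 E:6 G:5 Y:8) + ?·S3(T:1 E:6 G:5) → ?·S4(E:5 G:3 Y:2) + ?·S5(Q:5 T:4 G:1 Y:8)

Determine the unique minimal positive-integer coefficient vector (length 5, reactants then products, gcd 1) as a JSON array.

Q: 2·1+1·3+2·0 = 5 | 6·0+1·5 = 5
T: 2·0+1·2+2·1 = 4 | 6·0+1·4 = 4
E: 2·6+1·6+2·6 = 30 | 6·5+1·0 = 30
G: 2·2+1·5+2·5 = 19 | 6·3+1·1 = 19
Y: 2·6+1·8+2·0 = 20 | 6·2+1·8 = 20
gcd(2,1,2,6,1) = 1

Coefficients: [2, 1, 2, 6, 1]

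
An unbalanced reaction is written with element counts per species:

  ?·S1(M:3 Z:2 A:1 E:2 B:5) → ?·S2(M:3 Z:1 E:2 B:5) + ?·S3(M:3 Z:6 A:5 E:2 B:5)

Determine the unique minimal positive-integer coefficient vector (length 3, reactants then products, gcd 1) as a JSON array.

Coefficients: [5, 4, 1]

M: 5·3 = 15 | 4·3+1·3 = 15
Z: 5·2 = 10 | 4·1+1·6 = 10
A: 5·1 = 5 | 4·0+1·5 = 5
E: 5·2 = 10 | 4·2+1·2 = 10
B: 5·5 = 25 | 4·5+1·5 = 25
gcd(5,4,1) = 1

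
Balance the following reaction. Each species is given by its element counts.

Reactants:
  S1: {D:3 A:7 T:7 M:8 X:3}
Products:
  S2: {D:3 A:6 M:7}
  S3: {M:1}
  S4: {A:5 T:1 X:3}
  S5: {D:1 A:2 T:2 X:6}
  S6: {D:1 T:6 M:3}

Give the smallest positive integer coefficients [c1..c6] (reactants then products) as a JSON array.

D: 5·3 = 15 | 3·3+4·0+3·0+1·1+5·1 = 15
A: 5·7 = 35 | 3·6+4·0+3·5+1·2+5·0 = 35
T: 5·7 = 35 | 3·0+4·0+3·1+1·2+5·6 = 35
M: 5·8 = 40 | 3·7+4·1+3·0+1·0+5·3 = 40
X: 5·3 = 15 | 3·0+4·0+3·3+1·6+5·0 = 15
gcd(5,3,4,3,1,5) = 1

Coefficients: [5, 3, 4, 3, 1, 5]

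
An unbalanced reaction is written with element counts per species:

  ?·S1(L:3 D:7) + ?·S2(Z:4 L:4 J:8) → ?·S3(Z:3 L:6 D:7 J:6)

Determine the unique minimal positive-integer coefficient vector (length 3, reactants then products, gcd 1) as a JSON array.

Z: 4·0+3·4 = 12 | 4·3 = 12
L: 4·3+3·4 = 24 | 4·6 = 24
D: 4·7+3·0 = 28 | 4·7 = 28
J: 4·0+3·8 = 24 | 4·6 = 24
gcd(4,3,4) = 1

Coefficients: [4, 3, 4]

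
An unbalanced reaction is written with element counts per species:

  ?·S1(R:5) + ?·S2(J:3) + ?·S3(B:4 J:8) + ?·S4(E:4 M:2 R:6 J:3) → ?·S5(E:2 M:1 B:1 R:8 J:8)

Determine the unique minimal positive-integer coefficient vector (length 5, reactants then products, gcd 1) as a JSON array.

Coefficients: [4, 6, 1, 2, 4]

E: 4·0+6·0+1·0+2·4 = 8 | 4·2 = 8
M: 4·0+6·0+1·0+2·2 = 4 | 4·1 = 4
B: 4·0+6·0+1·4+2·0 = 4 | 4·1 = 4
R: 4·5+6·0+1·0+2·6 = 32 | 4·8 = 32
J: 4·0+6·3+1·8+2·3 = 32 | 4·8 = 32
gcd(4,6,1,2,4) = 1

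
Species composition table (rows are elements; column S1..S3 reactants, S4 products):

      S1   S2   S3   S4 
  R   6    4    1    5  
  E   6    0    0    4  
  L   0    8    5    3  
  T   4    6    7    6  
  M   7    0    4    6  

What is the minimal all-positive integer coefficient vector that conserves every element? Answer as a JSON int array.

R: 4·6+1·4+2·1 = 30 | 6·5 = 30
E: 4·6+1·0+2·0 = 24 | 6·4 = 24
L: 4·0+1·8+2·5 = 18 | 6·3 = 18
T: 4·4+1·6+2·7 = 36 | 6·6 = 36
M: 4·7+1·0+2·4 = 36 | 6·6 = 36
gcd(4,1,2,6) = 1

Coefficients: [4, 1, 2, 6]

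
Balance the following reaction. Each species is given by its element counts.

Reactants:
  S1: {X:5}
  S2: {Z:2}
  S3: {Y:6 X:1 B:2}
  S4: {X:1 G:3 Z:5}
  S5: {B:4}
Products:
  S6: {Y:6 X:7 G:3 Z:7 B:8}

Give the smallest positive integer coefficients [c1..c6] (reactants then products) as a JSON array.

Coefficients: [2, 2, 2, 2, 3, 2]

Y: 2·0+2·0+2·6+2·0+3·0 = 12 | 2·6 = 12
X: 2·5+2·0+2·1+2·1+3·0 = 14 | 2·7 = 14
G: 2·0+2·0+2·0+2·3+3·0 = 6 | 2·3 = 6
Z: 2·0+2·2+2·0+2·5+3·0 = 14 | 2·7 = 14
B: 2·0+2·0+2·2+2·0+3·4 = 16 | 2·8 = 16
gcd(2,2,2,2,3,2) = 1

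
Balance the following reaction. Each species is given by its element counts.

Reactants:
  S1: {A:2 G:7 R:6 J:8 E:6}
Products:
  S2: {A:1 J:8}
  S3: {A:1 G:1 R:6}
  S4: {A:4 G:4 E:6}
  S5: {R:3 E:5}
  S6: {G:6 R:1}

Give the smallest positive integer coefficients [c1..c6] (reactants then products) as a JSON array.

A: 6·2 = 12 | 6·1+2·1+1·4+6·0+6·0 = 12
G: 6·7 = 42 | 6·0+2·1+1·4+6·0+6·6 = 42
R: 6·6 = 36 | 6·0+2·6+1·0+6·3+6·1 = 36
J: 6·8 = 48 | 6·8+2·0+1·0+6·0+6·0 = 48
E: 6·6 = 36 | 6·0+2·0+1·6+6·5+6·0 = 36
gcd(6,6,2,1,6,6) = 1

Coefficients: [6, 6, 2, 1, 6, 6]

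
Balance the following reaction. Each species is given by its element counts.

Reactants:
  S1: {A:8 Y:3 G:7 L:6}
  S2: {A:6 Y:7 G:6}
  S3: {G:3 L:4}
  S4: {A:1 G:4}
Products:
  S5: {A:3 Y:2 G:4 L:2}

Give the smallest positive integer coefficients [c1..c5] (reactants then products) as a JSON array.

A: 1·8+1·6+1·0+1·1 = 15 | 5·3 = 15
Y: 1·3+1·7+1·0+1·0 = 10 | 5·2 = 10
G: 1·7+1·6+1·3+1·4 = 20 | 5·4 = 20
L: 1·6+1·0+1·4+1·0 = 10 | 5·2 = 10
gcd(1,1,1,1,5) = 1

Coefficients: [1, 1, 1, 1, 5]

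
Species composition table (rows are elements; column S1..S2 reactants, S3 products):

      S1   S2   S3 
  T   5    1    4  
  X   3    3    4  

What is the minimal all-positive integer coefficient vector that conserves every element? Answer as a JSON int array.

Coefficients: [2, 2, 3]

T: 2·5+2·1 = 12 | 3·4 = 12
X: 2·3+2·3 = 12 | 3·4 = 12
gcd(2,2,3) = 1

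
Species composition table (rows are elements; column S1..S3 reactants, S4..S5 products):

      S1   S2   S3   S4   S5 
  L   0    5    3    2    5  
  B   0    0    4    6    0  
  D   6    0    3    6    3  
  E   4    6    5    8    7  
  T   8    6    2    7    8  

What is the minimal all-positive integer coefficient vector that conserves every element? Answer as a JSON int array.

Coefficients: [3, 4, 3, 2, 5]

L: 3·0+4·5+3·3 = 29 | 2·2+5·5 = 29
B: 3·0+4·0+3·4 = 12 | 2·6+5·0 = 12
D: 3·6+4·0+3·3 = 27 | 2·6+5·3 = 27
E: 3·4+4·6+3·5 = 51 | 2·8+5·7 = 51
T: 3·8+4·6+3·2 = 54 | 2·7+5·8 = 54
gcd(3,4,3,2,5) = 1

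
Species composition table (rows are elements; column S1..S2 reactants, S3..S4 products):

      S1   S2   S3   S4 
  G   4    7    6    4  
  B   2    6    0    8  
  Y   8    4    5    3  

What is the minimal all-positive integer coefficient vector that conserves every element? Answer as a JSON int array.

G: 2·4+6·7 = 50 | 5·6+5·4 = 50
B: 2·2+6·6 = 40 | 5·0+5·8 = 40
Y: 2·8+6·4 = 40 | 5·5+5·3 = 40
gcd(2,6,5,5) = 1

Coefficients: [2, 6, 5, 5]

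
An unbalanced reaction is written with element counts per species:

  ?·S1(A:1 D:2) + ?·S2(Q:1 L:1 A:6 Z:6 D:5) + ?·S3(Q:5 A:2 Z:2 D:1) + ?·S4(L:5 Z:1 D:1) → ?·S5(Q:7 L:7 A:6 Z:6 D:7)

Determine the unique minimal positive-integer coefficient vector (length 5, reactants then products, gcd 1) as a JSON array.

Coefficients: [4, 1, 4, 4, 3]

Q: 4·0+1·1+4·5+4·0 = 21 | 3·7 = 21
L: 4·0+1·1+4·0+4·5 = 21 | 3·7 = 21
A: 4·1+1·6+4·2+4·0 = 18 | 3·6 = 18
Z: 4·0+1·6+4·2+4·1 = 18 | 3·6 = 18
D: 4·2+1·5+4·1+4·1 = 21 | 3·7 = 21
gcd(4,1,4,4,3) = 1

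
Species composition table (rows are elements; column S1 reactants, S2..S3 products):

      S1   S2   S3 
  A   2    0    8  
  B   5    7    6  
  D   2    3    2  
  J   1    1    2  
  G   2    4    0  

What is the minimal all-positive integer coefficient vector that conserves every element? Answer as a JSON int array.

Coefficients: [4, 2, 1]

A: 4·2 = 8 | 2·0+1·8 = 8
B: 4·5 = 20 | 2·7+1·6 = 20
D: 4·2 = 8 | 2·3+1·2 = 8
J: 4·1 = 4 | 2·1+1·2 = 4
G: 4·2 = 8 | 2·4+1·0 = 8
gcd(4,2,1) = 1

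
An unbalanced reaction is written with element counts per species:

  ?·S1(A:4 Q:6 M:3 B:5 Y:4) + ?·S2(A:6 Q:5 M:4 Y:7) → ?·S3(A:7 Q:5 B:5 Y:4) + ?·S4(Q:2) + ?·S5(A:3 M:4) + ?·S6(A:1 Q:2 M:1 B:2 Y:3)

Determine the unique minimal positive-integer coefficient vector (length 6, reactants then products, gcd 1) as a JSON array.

A: 3·4+1·6 = 18 | 1·7+4·0+2·3+5·1 = 18
Q: 3·6+1·5 = 23 | 1·5+4·2+2·0+5·2 = 23
M: 3·3+1·4 = 13 | 1·0+4·0+2·4+5·1 = 13
B: 3·5+1·0 = 15 | 1·5+4·0+2·0+5·2 = 15
Y: 3·4+1·7 = 19 | 1·4+4·0+2·0+5·3 = 19
gcd(3,1,1,4,2,5) = 1

Coefficients: [3, 1, 1, 4, 2, 5]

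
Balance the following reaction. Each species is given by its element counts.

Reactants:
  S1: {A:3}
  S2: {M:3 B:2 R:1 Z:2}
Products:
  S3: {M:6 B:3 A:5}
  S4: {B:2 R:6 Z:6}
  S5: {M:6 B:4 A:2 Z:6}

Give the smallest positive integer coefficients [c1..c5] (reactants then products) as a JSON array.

Coefficients: [4, 6, 2, 1, 1]

M: 4·0+6·3 = 18 | 2·6+1·0+1·6 = 18
B: 4·0+6·2 = 12 | 2·3+1·2+1·4 = 12
R: 4·0+6·1 = 6 | 2·0+1·6+1·0 = 6
A: 4·3+6·0 = 12 | 2·5+1·0+1·2 = 12
Z: 4·0+6·2 = 12 | 2·0+1·6+1·6 = 12
gcd(4,6,2,1,1) = 1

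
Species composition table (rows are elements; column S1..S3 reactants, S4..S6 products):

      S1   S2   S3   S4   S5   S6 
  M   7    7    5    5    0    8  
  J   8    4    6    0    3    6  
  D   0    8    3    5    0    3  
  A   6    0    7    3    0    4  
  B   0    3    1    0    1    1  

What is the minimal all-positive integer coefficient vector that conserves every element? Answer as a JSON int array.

Coefficients: [3, 3, 1, 3, 6, 4]

M: 3·7+3·7+1·5 = 47 | 3·5+6·0+4·8 = 47
J: 3·8+3·4+1·6 = 42 | 3·0+6·3+4·6 = 42
D: 3·0+3·8+1·3 = 27 | 3·5+6·0+4·3 = 27
A: 3·6+3·0+1·7 = 25 | 3·3+6·0+4·4 = 25
B: 3·0+3·3+1·1 = 10 | 3·0+6·1+4·1 = 10
gcd(3,3,1,3,6,4) = 1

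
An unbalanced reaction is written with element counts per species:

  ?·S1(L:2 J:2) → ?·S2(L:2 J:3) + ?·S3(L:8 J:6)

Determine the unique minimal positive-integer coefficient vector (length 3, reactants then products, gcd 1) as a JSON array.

L: 6·2 = 12 | 2·2+1·8 = 12
J: 6·2 = 12 | 2·3+1·6 = 12
gcd(6,2,1) = 1

Coefficients: [6, 2, 1]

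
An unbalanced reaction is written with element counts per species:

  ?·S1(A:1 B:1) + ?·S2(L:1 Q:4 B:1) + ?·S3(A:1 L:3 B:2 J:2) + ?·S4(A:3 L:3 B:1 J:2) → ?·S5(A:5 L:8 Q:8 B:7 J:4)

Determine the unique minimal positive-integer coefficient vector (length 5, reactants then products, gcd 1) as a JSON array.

Coefficients: [5, 6, 4, 2, 3]

A: 5·1+6·0+4·1+2·3 = 15 | 3·5 = 15
L: 5·0+6·1+4·3+2·3 = 24 | 3·8 = 24
Q: 5·0+6·4+4·0+2·0 = 24 | 3·8 = 24
B: 5·1+6·1+4·2+2·1 = 21 | 3·7 = 21
J: 5·0+6·0+4·2+2·2 = 12 | 3·4 = 12
gcd(5,6,4,2,3) = 1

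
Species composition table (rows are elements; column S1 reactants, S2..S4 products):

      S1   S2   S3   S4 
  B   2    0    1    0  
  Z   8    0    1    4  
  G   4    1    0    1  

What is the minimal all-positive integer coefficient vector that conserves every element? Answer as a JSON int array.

Coefficients: [2, 5, 4, 3]

B: 2·2 = 4 | 5·0+4·1+3·0 = 4
Z: 2·8 = 16 | 5·0+4·1+3·4 = 16
G: 2·4 = 8 | 5·1+4·0+3·1 = 8
gcd(2,5,4,3) = 1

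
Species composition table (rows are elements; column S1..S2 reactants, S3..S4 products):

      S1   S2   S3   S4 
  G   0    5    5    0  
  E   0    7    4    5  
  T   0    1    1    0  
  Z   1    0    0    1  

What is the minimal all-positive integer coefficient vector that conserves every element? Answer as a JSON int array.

Coefficients: [3, 5, 5, 3]

G: 3·0+5·5 = 25 | 5·5+3·0 = 25
E: 3·0+5·7 = 35 | 5·4+3·5 = 35
T: 3·0+5·1 = 5 | 5·1+3·0 = 5
Z: 3·1+5·0 = 3 | 5·0+3·1 = 3
gcd(3,5,5,3) = 1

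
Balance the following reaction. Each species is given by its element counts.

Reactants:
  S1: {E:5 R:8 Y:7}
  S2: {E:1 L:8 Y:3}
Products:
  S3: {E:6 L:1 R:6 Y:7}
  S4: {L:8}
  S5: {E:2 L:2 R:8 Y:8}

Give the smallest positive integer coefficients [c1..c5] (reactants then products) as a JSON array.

E: 5·5+3·1 = 28 | 4·6+2·0+2·2 = 28
L: 5·0+3·8 = 24 | 4·1+2·8+2·2 = 24
R: 5·8+3·0 = 40 | 4·6+2·0+2·8 = 40
Y: 5·7+3·3 = 44 | 4·7+2·0+2·8 = 44
gcd(5,3,4,2,2) = 1

Coefficients: [5, 3, 4, 2, 2]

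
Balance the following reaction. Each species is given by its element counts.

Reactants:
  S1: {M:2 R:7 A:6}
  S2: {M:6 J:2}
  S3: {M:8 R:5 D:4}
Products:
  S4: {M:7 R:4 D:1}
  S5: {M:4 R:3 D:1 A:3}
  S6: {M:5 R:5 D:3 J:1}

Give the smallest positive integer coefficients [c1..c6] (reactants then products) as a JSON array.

M: 3·2+2·6+5·8 = 58 | 2·7+6·4+4·5 = 58
R: 3·7+2·0+5·5 = 46 | 2·4+6·3+4·5 = 46
D: 3·0+2·0+5·4 = 20 | 2·1+6·1+4·3 = 20
J: 3·0+2·2+5·0 = 4 | 2·0+6·0+4·1 = 4
A: 3·6+2·0+5·0 = 18 | 2·0+6·3+4·0 = 18
gcd(3,2,5,2,6,4) = 1

Coefficients: [3, 2, 5, 2, 6, 4]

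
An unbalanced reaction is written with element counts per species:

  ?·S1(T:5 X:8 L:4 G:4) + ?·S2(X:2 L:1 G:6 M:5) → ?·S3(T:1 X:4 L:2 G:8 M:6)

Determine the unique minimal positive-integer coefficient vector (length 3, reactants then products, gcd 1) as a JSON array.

T: 1·5+6·0 = 5 | 5·1 = 5
X: 1·8+6·2 = 20 | 5·4 = 20
L: 1·4+6·1 = 10 | 5·2 = 10
G: 1·4+6·6 = 40 | 5·8 = 40
M: 1·0+6·5 = 30 | 5·6 = 30
gcd(1,6,5) = 1

Coefficients: [1, 6, 5]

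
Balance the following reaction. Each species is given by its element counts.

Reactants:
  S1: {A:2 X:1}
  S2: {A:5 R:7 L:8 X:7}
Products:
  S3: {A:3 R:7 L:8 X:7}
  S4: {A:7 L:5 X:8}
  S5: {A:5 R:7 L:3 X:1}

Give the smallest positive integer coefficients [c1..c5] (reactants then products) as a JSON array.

Coefficients: [4, 5, 3, 2, 2]

A: 4·2+5·5 = 33 | 3·3+2·7+2·5 = 33
R: 4·0+5·7 = 35 | 3·7+2·0+2·7 = 35
L: 4·0+5·8 = 40 | 3·8+2·5+2·3 = 40
X: 4·1+5·7 = 39 | 3·7+2·8+2·1 = 39
gcd(4,5,3,2,2) = 1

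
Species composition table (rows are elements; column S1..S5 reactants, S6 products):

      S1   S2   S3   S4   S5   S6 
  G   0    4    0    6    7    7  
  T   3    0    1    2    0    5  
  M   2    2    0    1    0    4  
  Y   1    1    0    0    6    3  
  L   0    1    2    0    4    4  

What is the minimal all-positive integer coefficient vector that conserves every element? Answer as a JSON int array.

Coefficients: [5, 4, 6, 2, 1, 5]

G: 5·0+4·4+6·0+2·6+1·7 = 35 | 5·7 = 35
T: 5·3+4·0+6·1+2·2+1·0 = 25 | 5·5 = 25
M: 5·2+4·2+6·0+2·1+1·0 = 20 | 5·4 = 20
Y: 5·1+4·1+6·0+2·0+1·6 = 15 | 5·3 = 15
L: 5·0+4·1+6·2+2·0+1·4 = 20 | 5·4 = 20
gcd(5,4,6,2,1,5) = 1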